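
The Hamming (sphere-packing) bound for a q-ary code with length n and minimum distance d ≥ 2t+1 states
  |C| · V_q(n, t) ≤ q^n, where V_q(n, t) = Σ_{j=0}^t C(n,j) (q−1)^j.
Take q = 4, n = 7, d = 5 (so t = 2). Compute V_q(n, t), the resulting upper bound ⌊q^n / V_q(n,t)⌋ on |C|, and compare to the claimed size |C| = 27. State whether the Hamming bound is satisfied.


V_q(n, t) = 211, q^n = 16384, Hamming bound = 77, |C| = 27 ≤ bound (satisfied).

Step 1: Compute V_q(n, t) = Σ_{j=0}^2 C(n, j) (q−1)^j.
  j = 0: C(7,0)·(3)^0 = 1·1 = 1.
  j = 1: C(7,1)·(3)^1 = 7·3 = 21.
  j = 2: C(7,2)·(3)^2 = 21·9 = 189.
  V_q(n, t) = 1 + 21 + 189 = 211.
Step 2: q^n = 4^7 = 16384.
Step 3: Hamming bound ⌊q^n / V_q(n,t)⌋ = ⌊16384/211⌋ = 77.
Step 4: Compare |C| = 27 to 77: satisfied.
The claimed |C| lies below the Hamming bound.


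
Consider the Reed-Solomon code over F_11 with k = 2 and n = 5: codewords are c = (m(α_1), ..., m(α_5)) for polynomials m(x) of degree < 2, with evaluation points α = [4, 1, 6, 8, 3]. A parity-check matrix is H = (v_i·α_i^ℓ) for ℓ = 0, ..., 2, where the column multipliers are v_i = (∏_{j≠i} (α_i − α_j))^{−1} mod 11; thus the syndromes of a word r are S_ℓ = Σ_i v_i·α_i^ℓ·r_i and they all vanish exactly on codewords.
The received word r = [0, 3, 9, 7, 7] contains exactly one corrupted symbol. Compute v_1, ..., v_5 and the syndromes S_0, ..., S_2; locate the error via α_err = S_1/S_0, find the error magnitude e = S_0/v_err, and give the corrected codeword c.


S = (2, 6, 7), error at position 5, error magnitude e = 6, c = [0, 3, 9, 7, 1].

Step 1: column multipliers v_i = (∏_{j≠i}(α_i − α_j))^{−1} mod 11.
  i = 1 (α = 4): (4−1)(4−6)(4−8)(4−3) = 3·(−2)·(−4)·1 = 24 ≡ 2, so v_1 = 2^{−1} = 6 (mod 11).
  i = 2 (α = 1): (1−4)(1−6)(1−8)(1−3) = (−3)·(−5)·(−7)·(−2) = 210 ≡ 1, so v_2 = 1^{−1} = 1 (mod 11).
  i = 3 (α = 6): (6−4)(6−1)(6−8)(6−3) = 2·5·(−2)·3 = −60 ≡ 6, so v_3 = 6^{−1} = 2 (mod 11).
  i = 4 (α = 8): (8−4)(8−1)(8−6)(8−3) = 4·7·2·5 = 280 ≡ 5, so v_4 = 5^{−1} = 9 (mod 11).
  i = 5 (α = 3): (3−4)(3−1)(3−6)(3−8) = (−1)·2·(−3)·(−5) = −30 ≡ 3, so v_5 = 3^{−1} = 4 (mod 11).
  v = [6, 1, 2, 9, 4].
Step 2: syndromes of r = [0, 3, 9, 7, 7] (all sums mod 11).
  S_0 = Σ v_i r_i = 6·0 + 1·3 + 2·9 + 9·7 + 4·7 = 112 ≡ 2.
  S_1 = Σ v_i α_i r_i = 6·4·0 + 1·1·3 + 2·6·9 + 9·8·7 + 4·3·7 = 699 ≡ 6.
  α_i^2 mod 11 = [5, 1, 3, 9, 9].
  S_2 = Σ v_i α_i^2 r_i = 6·5·0 + 1·1·3 + 2·3·9 + 9·9·7 + 4·9·7 = 876 ≡ 7.
  S = (2, 6, 7) ≠ 0, so r is not a codeword (an error is present).
Step 3: locate the error. For a single error e at position i, S_ℓ = v_i·e·α_i^ℓ, so α_err = S_1/S_0.
  S_0^{−1} = 2^{−1} = 6 (mod 11), so α_err = 6·6 = 36 ≡ 3 = α_5. Error position i = 5.
  Consistency check: S_2/S_1 = 7·2 = 14 ≡ 3 = α_err ✓ (single-error assumption holds).
Step 4: error magnitude e = S_0/v_5 = S_0·∏_{j≠5}(α_5 − α_j) = 2·3 = 6 ≡ 6 (mod 11).
Step 5: correct position 5: c_5 = r_5 − e = 7 − 6 ≡ 1 (mod 11). Hence c = [0, 3, 9, 7, 1].
  Check: interpolating c through the α_i gives m(x) = 4 + 10·x (degree < 2) with m(α_i) = c_i for every i, so c is indeed a codeword.


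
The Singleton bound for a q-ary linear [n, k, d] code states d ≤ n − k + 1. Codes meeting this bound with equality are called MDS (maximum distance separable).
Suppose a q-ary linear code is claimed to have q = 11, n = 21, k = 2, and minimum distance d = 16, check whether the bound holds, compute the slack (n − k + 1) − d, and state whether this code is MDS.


Singleton RHS = n − k + 1 = 20, slack = 4, bound satisfied, not MDS.

Singleton bound: d ≤ n − k + 1.
Here n = 21, k = 2, so n − k + 1 = 20.
Given d = 16, check d ≤ 20: YES.
Slack = (n − k + 1) − d = 4.
The code is NOT MDS (slack = 4 > 0).
Description: the claimed parameters are [21, 2, 16]_11; such a code would be non-MDS.


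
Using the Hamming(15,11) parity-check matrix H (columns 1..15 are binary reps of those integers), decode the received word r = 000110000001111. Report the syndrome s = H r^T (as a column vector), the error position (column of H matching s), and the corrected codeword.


s = (0, 0, 0, 1)^T, error position = 1, corrected codeword c = 100110000001111

Compute s = H r^T mod 2 one row at a time:
  s_1 = 0 + 0 + 0 + 0 + 1 + 1 + 1 + 1 = 4 ≡ 0 (mod 2).
  s_2 = 1 + 1 + 0 + 0 + 1 + 1 + 1 + 1 = 6 ≡ 0 (mod 2).
  s_3 = 0 + 0 + 0 + 0 + 0 + 0 + 1 + 1 = 2 ≡ 0 (mod 2).
  s_4 = 0 + 0 + 1 + 0 + 0 + 0 + 1 + 1 = 3 ≡ 1 (mod 2).
s = (0, 0, 0, 1)^T — this equals column 1 of H (binary 0001), so error is at position 1.
Correct: flip bit 1 of r = 000110000001111 to get c = 100110000001111.


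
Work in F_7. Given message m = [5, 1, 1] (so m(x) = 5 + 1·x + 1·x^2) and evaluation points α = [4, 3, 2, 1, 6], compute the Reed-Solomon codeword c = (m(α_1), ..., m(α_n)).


c = [4, 3, 4, 0, 5]

Message polynomial: m(x) = 5 + 1·x + 1·x^2 (mod 7).
For each evaluation point α_i, compute m(α_i) mod 7:
  α_1 = 4: Horner steps 1 → 5 → 4, so m(4) = 4.
  α_2 = 3: Horner steps 1 → 4 → 3, so m(3) = 3.
  α_3 = 2: Horner steps 1 → 3 → 4, so m(2) = 4.
  α_4 = 1: Horner steps 1 → 2 → 0, so m(1) = 0.
  α_5 = 6: Horner steps 1 → 0 → 5, so m(6) = 5.
Codeword c = [4, 3, 4, 0, 5] ∈ F_7^5.


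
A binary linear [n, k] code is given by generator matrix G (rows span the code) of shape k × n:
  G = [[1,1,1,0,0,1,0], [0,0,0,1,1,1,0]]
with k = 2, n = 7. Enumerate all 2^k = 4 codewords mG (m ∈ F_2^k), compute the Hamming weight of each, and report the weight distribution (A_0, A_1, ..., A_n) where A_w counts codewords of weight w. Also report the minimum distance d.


Weight distribution: A_0 = 1, A_3 = 1, A_4 = 1, A_5 = 1. Minimum distance d = 3.

Enumerate all 2^2 = 4 messages m ∈ F_2^2.
For each, compute codeword c = mG in F_2^7, then tally its weight.
  m = 00 → c = 0000000, weight = 0.
  m = 10 → c = 1110010, weight = 4.
  m = 01 → c = 0001110, weight = 3.
  m = 11 → c = 1111100, weight = 5.
Tally weights:
  weight 0: 1 codewords.
  weight 3: 1 codewords.
  weight 4: 1 codewords.
  weight 5: 1 codewords.
Minimum distance d = smallest w > 0 with A_w > 0 = 3.
Sanity: Σ A_w = 4 = 2^2 = 4 ✓.


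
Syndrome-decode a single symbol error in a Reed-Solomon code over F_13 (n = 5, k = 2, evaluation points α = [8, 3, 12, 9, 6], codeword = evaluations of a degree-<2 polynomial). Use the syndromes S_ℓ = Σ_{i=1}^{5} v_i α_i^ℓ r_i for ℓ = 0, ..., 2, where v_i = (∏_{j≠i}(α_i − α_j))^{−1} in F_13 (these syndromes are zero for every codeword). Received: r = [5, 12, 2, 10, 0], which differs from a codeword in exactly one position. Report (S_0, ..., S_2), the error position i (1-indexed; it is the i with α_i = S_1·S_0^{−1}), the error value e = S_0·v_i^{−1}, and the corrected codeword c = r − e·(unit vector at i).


S = (2, 5, 6), error at position 4, error magnitude e = 9, c = [5, 12, 2, 1, 0].

Step 1: column multipliers v_i = (∏_{j≠i}(α_i − α_j))^{−1} mod 13.
  i = 1 (α = 8): (8−3)(8−12)(8−9)(8−6) = 5·(−4)·(−1)·2 = 40 ≡ 1, so v_1 = 1^{−1} = 1 (mod 13).
  i = 2 (α = 3): (3−8)(3−12)(3−9)(3−6) = (−5)·(−9)·(−6)·(−3) = 810 ≡ 4, so v_2 = 4^{−1} = 10 (mod 13).
  i = 3 (α = 12): (12−8)(12−3)(12−9)(12−6) = 4·9·3·6 = 648 ≡ 11, so v_3 = 11^{−1} = 6 (mod 13).
  i = 4 (α = 9): (9−8)(9−3)(9−12)(9−6) = 1·6·(−3)·3 = −54 ≡ 11, so v_4 = 11^{−1} = 6 (mod 13).
  i = 5 (α = 6): (6−8)(6−3)(6−12)(6−9) = (−2)·3·(−6)·(−3) = −108 ≡ 9, so v_5 = 9^{−1} = 3 (mod 13).
  v = [1, 10, 6, 6, 3].
Step 2: syndromes of r = [5, 12, 2, 10, 0] (all sums mod 13).
  S_0 = Σ v_i r_i = 1·5 + 10·12 + 6·2 + 6·10 + 3·0 = 197 ≡ 2.
  S_1 = Σ v_i α_i r_i = 1·8·5 + 10·3·12 + 6·12·2 + 6·9·10 + 3·6·0 = 1084 ≡ 5.
  α_i^2 mod 13 = [12, 9, 1, 3, 10].
  S_2 = Σ v_i α_i^2 r_i = 1·12·5 + 10·9·12 + 6·1·2 + 6·3·10 + 3·10·0 = 1332 ≡ 6.
  S = (2, 5, 6) ≠ 0, so r is not a codeword (an error is present).
Step 3: locate the error. For a single error e at position i, S_ℓ = v_i·e·α_i^ℓ, so α_err = S_1/S_0.
  S_0^{−1} = 2^{−1} = 7 (mod 13), so α_err = 5·7 = 35 ≡ 9 = α_4. Error position i = 4.
  Consistency check: S_2/S_1 = 6·8 = 48 ≡ 9 = α_err ✓ (single-error assumption holds).
Step 4: error magnitude e = S_0/v_4 = S_0·∏_{j≠4}(α_4 − α_j) = 2·11 = 22 ≡ 9 (mod 13).
Step 5: correct position 4: c_4 = r_4 − e = 10 − 9 ≡ 1 (mod 13). Hence c = [5, 12, 2, 1, 0].
  Check: interpolating c through the α_i gives m(x) = 11 + 9·x (degree < 2) with m(α_i) = c_i for every i, so c is indeed a codeword.


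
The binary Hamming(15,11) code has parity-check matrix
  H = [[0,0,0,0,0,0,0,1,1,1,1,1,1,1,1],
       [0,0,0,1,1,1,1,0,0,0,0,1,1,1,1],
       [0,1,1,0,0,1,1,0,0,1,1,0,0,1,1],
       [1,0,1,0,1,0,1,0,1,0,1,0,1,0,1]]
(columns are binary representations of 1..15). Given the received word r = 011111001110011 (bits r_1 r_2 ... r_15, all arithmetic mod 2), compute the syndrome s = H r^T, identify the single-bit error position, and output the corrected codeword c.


s = (1, 1, 1, 1)^T, error position = 15, corrected codeword c = 011111001110010

Compute s = H r^T mod 2 one row at a time:
  s_1 = 0 + 1 + 1 + 1 + 0 + 0 + 1 + 1 = 5 ≡ 1 (mod 2).
  s_2 = 1 + 1 + 1 + 0 + 0 + 0 + 1 + 1 = 5 ≡ 1 (mod 2).
  s_3 = 1 + 1 + 1 + 0 + 1 + 1 + 1 + 1 = 7 ≡ 1 (mod 2).
  s_4 = 0 + 1 + 1 + 0 + 1 + 1 + 0 + 1 = 5 ≡ 1 (mod 2).
s = (1, 1, 1, 1)^T — this equals column 15 of H (binary 1111), so error is at position 15.
Correct: flip bit 15 of r = 011111001110011 to get c = 011111001110010.


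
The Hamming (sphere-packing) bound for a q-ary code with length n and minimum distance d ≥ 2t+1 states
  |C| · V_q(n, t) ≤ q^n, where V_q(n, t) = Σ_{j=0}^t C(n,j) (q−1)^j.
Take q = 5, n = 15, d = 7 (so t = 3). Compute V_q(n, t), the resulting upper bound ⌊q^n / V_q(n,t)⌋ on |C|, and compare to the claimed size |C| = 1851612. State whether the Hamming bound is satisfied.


V_q(n, t) = 30861, q^n = 30517578125, Hamming bound = 988871, |C| = 1851612 > bound (violated).

Step 1: Compute V_q(n, t) = Σ_{j=0}^3 C(n, j) (q−1)^j.
  j = 0: C(15,0)·(4)^0 = 1·1 = 1.
  j = 1: C(15,1)·(4)^1 = 15·4 = 60.
  j = 2: C(15,2)·(4)^2 = 105·16 = 1680.
  j = 3: C(15,3)·(4)^3 = 455·64 = 29120.
  V_q(n, t) = 1 + 60 + 1680 + 29120 = 30861.
Step 2: q^n = 5^15 = 30517578125.
Step 3: Hamming bound ⌊q^n / V_q(n,t)⌋ = ⌊30517578125/30861⌋ = 988871.
Step 4: Compare |C| = 1851612 to 988871: violated.
The claimed |C| lies above the Hamming bound, so no 5-ary code of length 15 with d ≥ 7 can have 1851612 codewords.


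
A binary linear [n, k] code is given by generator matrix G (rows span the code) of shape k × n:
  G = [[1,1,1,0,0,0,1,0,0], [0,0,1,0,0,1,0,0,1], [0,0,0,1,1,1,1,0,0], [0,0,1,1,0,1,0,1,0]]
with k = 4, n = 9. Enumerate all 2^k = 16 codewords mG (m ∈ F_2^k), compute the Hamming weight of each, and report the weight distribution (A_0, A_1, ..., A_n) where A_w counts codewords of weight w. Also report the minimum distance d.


Weight distribution: A_0 = 1, A_3 = 2, A_4 = 5, A_5 = 4, A_6 = 2, A_7 = 2. Minimum distance d = 3.

Enumerate all 2^4 = 16 messages m ∈ F_2^4.
For each, compute codeword c = mG in F_2^9, then tally its weight.
  m = 0000 → c = 000000000, weight = 0.
  m = 1000 → c = 111000100, weight = 4.
  m = 0100 → c = 001001001, weight = 3.
  m = 1100 → c = 110001101, weight = 5.
  m = 0010 → c = 000111100, weight = 4.
  m = 1010 → c = 111111000, weight = 6.
  m = 0110 → c = 001110101, weight = 5.
  m = 1110 → c = 110110001, weight = 5.
  m = 0001 → c = 001101010, weight = 4.
  m = 1001 → c = 110101110, weight = 6.
  m = 0101 → c = 000100011, weight = 3.
  m = 1101 → c = 111100111, weight = 7.
  m = 0011 → c = 001010110, weight = 4.
  m = 1011 → c = 110010010, weight = 4.
  m = 0111 → c = 000011111, weight = 5.
  m = 1111 → c = 111011011, weight = 7.
Tally weights:
  weight 0: 1 codewords.
  weight 3: 2 codewords.
  weight 4: 5 codewords.
  weight 5: 4 codewords.
  weight 6: 2 codewords.
  weight 7: 2 codewords.
Minimum distance d = smallest w > 0 with A_w > 0 = 3.
Sanity: Σ A_w = 16 = 2^4 = 16 ✓.


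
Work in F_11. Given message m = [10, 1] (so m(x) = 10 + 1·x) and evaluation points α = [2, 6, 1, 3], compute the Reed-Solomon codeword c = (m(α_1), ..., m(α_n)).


c = [1, 5, 0, 2]

Message polynomial: m(x) = 10 + 1·x (mod 11).
For each evaluation point α_i, compute m(α_i) mod 11:
  α_1 = 2: Horner steps 1 → 1, so m(2) = 1.
  α_2 = 6: Horner steps 1 → 5, so m(6) = 5.
  α_3 = 1: Horner steps 1 → 0, so m(1) = 0.
  α_4 = 3: Horner steps 1 → 2, so m(3) = 2.
Codeword c = [1, 5, 0, 2] ∈ F_11^4.


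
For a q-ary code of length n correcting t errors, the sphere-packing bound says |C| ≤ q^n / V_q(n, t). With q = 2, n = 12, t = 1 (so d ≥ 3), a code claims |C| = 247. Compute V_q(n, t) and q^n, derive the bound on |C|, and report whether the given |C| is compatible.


V_q(n, t) = 13, q^n = 4096, Hamming bound = 315, |C| = 247 ≤ bound (satisfied).

Step 1: Compute V_q(n, t) = Σ_{j=0}^1 C(n, j) (q−1)^j.
  j = 0: C(12,0)·(1)^0 = 1·1 = 1.
  j = 1: C(12,1)·(1)^1 = 12·1 = 12.
  V_q(n, t) = 1 + 12 = 13.
Step 2: q^n = 2^12 = 4096.
Step 3: Hamming bound ⌊q^n / V_q(n,t)⌋ = ⌊4096/13⌋ = 315.
Step 4: Compare |C| = 247 to 315: satisfied.
The claimed |C| lies below the Hamming bound.


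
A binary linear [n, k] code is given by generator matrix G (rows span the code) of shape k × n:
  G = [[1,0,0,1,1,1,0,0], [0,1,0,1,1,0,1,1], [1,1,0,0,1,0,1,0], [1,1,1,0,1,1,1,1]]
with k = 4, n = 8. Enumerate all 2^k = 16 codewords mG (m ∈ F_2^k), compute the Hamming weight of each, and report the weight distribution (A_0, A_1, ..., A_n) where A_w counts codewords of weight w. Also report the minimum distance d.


Weight distribution: A_0 = 1, A_2 = 1, A_3 = 3, A_4 = 5, A_5 = 4, A_6 = 1, A_7 = 1. Minimum distance d = 2.

Enumerate all 2^4 = 16 messages m ∈ F_2^4.
For each, compute codeword c = mG in F_2^8, then tally its weight.
  m = 0000 → c = 00000000, weight = 0.
  m = 1000 → c = 10011100, weight = 4.
  m = 0100 → c = 01011011, weight = 5.
  m = 1100 → c = 11000111, weight = 5.
  m = 0010 → c = 11001010, weight = 4.
  m = 1010 → c = 01010110, weight = 4.
  m = 0110 → c = 10010001, weight = 3.
  m = 1110 → c = 00001101, weight = 3.
  m = 0001 → c = 11101111, weight = 7.
  m = 1001 → c = 01110011, weight = 5.
  m = 0101 → c = 10110100, weight = 4.
  m = 1101 → c = 00101000, weight = 2.
  m = 0011 → c = 00100101, weight = 3.
  m = 1011 → c = 10111001, weight = 5.
  m = 0111 → c = 01111110, weight = 6.
  m = 1111 → c = 11100010, weight = 4.
Tally weights:
  weight 0: 1 codewords.
  weight 2: 1 codewords.
  weight 3: 3 codewords.
  weight 4: 5 codewords.
  weight 5: 4 codewords.
  weight 6: 1 codewords.
  weight 7: 1 codewords.
Minimum distance d = smallest w > 0 with A_w > 0 = 2.
Sanity: Σ A_w = 16 = 2^4 = 16 ✓.


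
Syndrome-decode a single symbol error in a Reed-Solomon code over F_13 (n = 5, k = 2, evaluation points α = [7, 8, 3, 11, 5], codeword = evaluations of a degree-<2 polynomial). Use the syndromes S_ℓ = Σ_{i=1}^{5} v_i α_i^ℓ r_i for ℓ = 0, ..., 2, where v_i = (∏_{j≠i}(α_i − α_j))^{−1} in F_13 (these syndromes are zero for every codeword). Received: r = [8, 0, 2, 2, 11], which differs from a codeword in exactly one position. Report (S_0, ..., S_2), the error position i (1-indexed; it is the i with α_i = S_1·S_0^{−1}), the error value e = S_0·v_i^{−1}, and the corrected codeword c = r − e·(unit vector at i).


S = (5, 2, 6), error at position 3, error magnitude e = 1, c = [8, 0, 1, 2, 11].

Step 1: column multipliers v_i = (∏_{j≠i}(α_i − α_j))^{−1} mod 13.
  i = 1 (α = 7): (7−8)(7−3)(7−11)(7−5) = (−1)·4·(−4)·2 = 32 ≡ 6, so v_1 = 6^{−1} = 11 (mod 13).
  i = 2 (α = 8): (8−7)(8−3)(8−11)(8−5) = 1·5·(−3)·3 = −45 ≡ 7, so v_2 = 7^{−1} = 2 (mod 13).
  i = 3 (α = 3): (3−7)(3−8)(3−11)(3−5) = (−4)·(−5)·(−8)·(−2) = 320 ≡ 8, so v_3 = 8^{−1} = 5 (mod 13).
  i = 4 (α = 11): (11−7)(11−8)(11−3)(11−5) = 4·3·8·6 = 576 ≡ 4, so v_4 = 4^{−1} = 10 (mod 13).
  i = 5 (α = 5): (5−7)(5−8)(5−3)(5−11) = (−2)·(−3)·2·(−6) = −72 ≡ 6, so v_5 = 6^{−1} = 11 (mod 13).
  v = [11, 2, 5, 10, 11].
Step 2: syndromes of r = [8, 0, 2, 2, 11] (all sums mod 13).
  S_0 = Σ v_i r_i = 11·8 + 2·0 + 5·2 + 10·2 + 11·11 = 239 ≡ 5.
  S_1 = Σ v_i α_i r_i = 11·7·8 + 2·8·0 + 5·3·2 + 10·11·2 + 11·5·11 = 1471 ≡ 2.
  α_i^2 mod 13 = [10, 12, 9, 4, 12].
  S_2 = Σ v_i α_i^2 r_i = 11·10·8 + 2·12·0 + 5·9·2 + 10·4·2 + 11·12·11 = 2502 ≡ 6.
  S = (5, 2, 6) ≠ 0, so r is not a codeword (an error is present).
Step 3: locate the error. For a single error e at position i, S_ℓ = v_i·e·α_i^ℓ, so α_err = S_1/S_0.
  S_0^{−1} = 5^{−1} = 8 (mod 13), so α_err = 2·8 = 16 ≡ 3 = α_3. Error position i = 3.
  Consistency check: S_2/S_1 = 6·7 = 42 ≡ 3 = α_err ✓ (single-error assumption holds).
Step 4: error magnitude e = S_0/v_3 = S_0·∏_{j≠3}(α_3 − α_j) = 5·8 = 40 ≡ 1 (mod 13).
Step 5: correct position 3: c_3 = r_3 − e = 2 − 1 ≡ 1 (mod 13). Hence c = [8, 0, 1, 2, 11].
  Check: interpolating c through the α_i gives m(x) = 12 + 5·x (degree < 2) with m(α_i) = c_i for every i, so c is indeed a codeword.


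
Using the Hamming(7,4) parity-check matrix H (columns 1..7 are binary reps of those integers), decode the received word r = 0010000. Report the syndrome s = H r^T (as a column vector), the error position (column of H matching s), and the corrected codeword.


s = (0, 1, 1)^T, error position = 3, corrected codeword c = 0000000

Compute s = H r^T mod 2 one row at a time:
  s_1 = 0 + 0 + 0 + 0 = 0 ≡ 0 (mod 2).
  s_2 = 0 + 1 + 0 + 0 = 1 ≡ 1 (mod 2).
  s_3 = 0 + 1 + 0 + 0 = 1 ≡ 1 (mod 2).
s = (0, 1, 1)^T — this equals column 3 of H (binary 011), so error is at position 3.
Correct: flip bit 3 of r = 0010000 to get c = 0000000.


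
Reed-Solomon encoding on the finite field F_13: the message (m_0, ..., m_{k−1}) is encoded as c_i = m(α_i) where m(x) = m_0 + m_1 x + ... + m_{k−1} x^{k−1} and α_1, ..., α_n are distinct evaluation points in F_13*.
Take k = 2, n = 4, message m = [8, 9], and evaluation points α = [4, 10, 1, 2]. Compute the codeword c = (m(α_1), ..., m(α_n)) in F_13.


c = [5, 7, 4, 0]

Message polynomial: m(x) = 8 + 9·x (mod 13).
For each evaluation point α_i, compute m(α_i) mod 13:
  α_1 = 4: Horner steps 9 → 5, so m(4) = 5.
  α_2 = 10: Horner steps 9 → 7, so m(10) = 7.
  α_3 = 1: Horner steps 9 → 4, so m(1) = 4.
  α_4 = 2: Horner steps 9 → 0, so m(2) = 0.
Codeword c = [5, 7, 4, 0] ∈ F_13^4.


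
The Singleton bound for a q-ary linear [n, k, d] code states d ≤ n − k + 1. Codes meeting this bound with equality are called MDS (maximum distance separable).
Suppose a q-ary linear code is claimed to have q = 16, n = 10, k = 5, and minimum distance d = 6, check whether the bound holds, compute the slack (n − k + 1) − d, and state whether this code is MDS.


Singleton RHS = n − k + 1 = 6, slack = 0, bound satisfied, MDS.

Singleton bound: d ≤ n − k + 1.
Here n = 10, k = 5, so n − k + 1 = 6.
Given d = 6, check d ≤ 6: YES.
Slack = (n − k + 1) − d = 0.
The code is MDS (slack = 0).
Description: the claimed parameters are [10, 5, 6]_16; such a code would be MDS (meets Singleton bound).


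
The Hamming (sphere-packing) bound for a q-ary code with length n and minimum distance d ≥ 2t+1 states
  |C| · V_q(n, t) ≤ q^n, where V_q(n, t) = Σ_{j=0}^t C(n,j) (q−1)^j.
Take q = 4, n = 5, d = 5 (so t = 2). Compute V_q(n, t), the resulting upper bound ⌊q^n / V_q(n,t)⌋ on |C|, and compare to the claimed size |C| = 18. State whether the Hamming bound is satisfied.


V_q(n, t) = 106, q^n = 1024, Hamming bound = 9, |C| = 18 > bound (violated).

Step 1: Compute V_q(n, t) = Σ_{j=0}^2 C(n, j) (q−1)^j.
  j = 0: C(5,0)·(3)^0 = 1·1 = 1.
  j = 1: C(5,1)·(3)^1 = 5·3 = 15.
  j = 2: C(5,2)·(3)^2 = 10·9 = 90.
  V_q(n, t) = 1 + 15 + 90 = 106.
Step 2: q^n = 4^5 = 1024.
Step 3: Hamming bound ⌊q^n / V_q(n,t)⌋ = ⌊1024/106⌋ = 9.
Step 4: Compare |C| = 18 to 9: violated.
The claimed |C| lies above the Hamming bound, so no 4-ary code of length 5 with d ≥ 5 can have 18 codewords.


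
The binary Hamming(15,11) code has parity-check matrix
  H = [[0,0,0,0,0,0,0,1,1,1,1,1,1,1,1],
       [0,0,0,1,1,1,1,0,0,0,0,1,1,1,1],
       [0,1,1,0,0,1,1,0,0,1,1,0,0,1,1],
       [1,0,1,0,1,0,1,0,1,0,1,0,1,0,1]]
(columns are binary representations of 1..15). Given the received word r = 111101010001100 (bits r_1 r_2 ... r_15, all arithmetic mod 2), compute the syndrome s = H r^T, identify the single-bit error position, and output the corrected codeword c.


s = (1, 0, 1, 1)^T, error position = 11, corrected codeword c = 111101010011100

Compute s = H r^T mod 2 one row at a time:
  s_1 = 1 + 0 + 0 + 0 + 1 + 1 + 0 + 0 = 3 ≡ 1 (mod 2).
  s_2 = 1 + 0 + 1 + 0 + 1 + 1 + 0 + 0 = 4 ≡ 0 (mod 2).
  s_3 = 1 + 1 + 1 + 0 + 0 + 0 + 0 + 0 = 3 ≡ 1 (mod 2).
  s_4 = 1 + 1 + 0 + 0 + 0 + 0 + 1 + 0 = 3 ≡ 1 (mod 2).
s = (1, 0, 1, 1)^T — this equals column 11 of H (binary 1011), so error is at position 11.
Correct: flip bit 11 of r = 111101010001100 to get c = 111101010011100.


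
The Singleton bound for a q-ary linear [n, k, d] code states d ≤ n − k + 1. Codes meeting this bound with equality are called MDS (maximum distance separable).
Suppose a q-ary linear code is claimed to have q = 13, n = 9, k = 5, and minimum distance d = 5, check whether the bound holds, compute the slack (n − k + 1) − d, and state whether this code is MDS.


Singleton RHS = n − k + 1 = 5, slack = 0, bound satisfied, MDS.

Singleton bound: d ≤ n − k + 1.
Here n = 9, k = 5, so n − k + 1 = 5.
Given d = 5, check d ≤ 5: YES.
Slack = (n − k + 1) − d = 0.
The code is MDS (slack = 0).
Description: the claimed parameters are [9, 5, 5]_13; such a code would be MDS (meets Singleton bound).


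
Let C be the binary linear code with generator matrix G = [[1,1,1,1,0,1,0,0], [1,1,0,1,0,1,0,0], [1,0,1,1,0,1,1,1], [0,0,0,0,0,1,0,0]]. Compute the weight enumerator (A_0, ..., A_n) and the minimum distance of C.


Weight distribution: A_0 = 1, A_1 = 2, A_2 = 1, A_3 = 2, A_4 = 5, A_5 = 4, A_6 = 1. Minimum distance d = 1.

Enumerate all 2^4 = 16 messages m ∈ F_2^4.
For each, compute codeword c = mG in F_2^8, then tally its weight.
  m = 0000 → c = 00000000, weight = 0.
  m = 1000 → c = 11110100, weight = 5.
  m = 0100 → c = 11010100, weight = 4.
  m = 1100 → c = 00100000, weight = 1.
  m = 0010 → c = 10110111, weight = 6.
  m = 1010 → c = 01000011, weight = 3.
  m = 0110 → c = 01100011, weight = 4.
  m = 1110 → c = 10010111, weight = 5.
  m = 0001 → c = 00000100, weight = 1.
  m = 1001 → c = 11110000, weight = 4.
  m = 0101 → c = 11010000, weight = 3.
  m = 1101 → c = 00100100, weight = 2.
  m = 0011 → c = 10110011, weight = 5.
  m = 1011 → c = 01000111, weight = 4.
  m = 0111 → c = 01100111, weight = 5.
  m = 1111 → c = 10010011, weight = 4.
Tally weights:
  weight 0: 1 codewords.
  weight 1: 2 codewords.
  weight 2: 1 codewords.
  weight 3: 2 codewords.
  weight 4: 5 codewords.
  weight 5: 4 codewords.
  weight 6: 1 codewords.
Minimum distance d = smallest w > 0 with A_w > 0 = 1.
Sanity: Σ A_w = 16 = 2^4 = 16 ✓.


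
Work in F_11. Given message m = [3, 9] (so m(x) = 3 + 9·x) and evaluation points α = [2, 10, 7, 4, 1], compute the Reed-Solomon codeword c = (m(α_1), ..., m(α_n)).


c = [10, 5, 0, 6, 1]

Message polynomial: m(x) = 3 + 9·x (mod 11).
For each evaluation point α_i, compute m(α_i) mod 11:
  α_1 = 2: Horner steps 9 → 10, so m(2) = 10.
  α_2 = 10: Horner steps 9 → 5, so m(10) = 5.
  α_3 = 7: Horner steps 9 → 0, so m(7) = 0.
  α_4 = 4: Horner steps 9 → 6, so m(4) = 6.
  α_5 = 1: Horner steps 9 → 1, so m(1) = 1.
Codeword c = [10, 5, 0, 6, 1] ∈ F_11^5.


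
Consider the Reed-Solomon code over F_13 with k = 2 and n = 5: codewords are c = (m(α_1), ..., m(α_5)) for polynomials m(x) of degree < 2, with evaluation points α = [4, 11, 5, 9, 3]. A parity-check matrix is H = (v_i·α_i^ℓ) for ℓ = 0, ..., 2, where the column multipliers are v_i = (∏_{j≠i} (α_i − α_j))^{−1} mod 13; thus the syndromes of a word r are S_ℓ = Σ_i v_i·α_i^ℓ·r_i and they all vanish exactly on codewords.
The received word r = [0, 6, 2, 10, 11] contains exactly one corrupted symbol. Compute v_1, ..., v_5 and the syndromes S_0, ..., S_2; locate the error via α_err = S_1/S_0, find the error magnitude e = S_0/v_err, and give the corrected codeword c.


S = (2, 9, 8), error at position 2, error magnitude e = 5, c = [0, 1, 2, 10, 11].

Step 1: column multipliers v_i = (∏_{j≠i}(α_i − α_j))^{−1} mod 13.
  i = 1 (α = 4): (4−11)(4−5)(4−9)(4−3) = (−7)·(−1)·(−5)·1 = −35 ≡ 4, so v_1 = 4^{−1} = 10 (mod 13).
  i = 2 (α = 11): (11−4)(11−5)(11−9)(11−3) = 7·6·2·8 = 672 ≡ 9, so v_2 = 9^{−1} = 3 (mod 13).
  i = 3 (α = 5): (5−4)(5−11)(5−9)(5−3) = 1·(−6)·(−4)·2 = 48 ≡ 9, so v_3 = 9^{−1} = 3 (mod 13).
  i = 4 (α = 9): (9−4)(9−11)(9−5)(9−3) = 5·(−2)·4·6 = −240 ≡ 7, so v_4 = 7^{−1} = 2 (mod 13).
  i = 5 (α = 3): (3−4)(3−11)(3−5)(3−9) = (−1)·(−8)·(−2)·(−6) = 96 ≡ 5, so v_5 = 5^{−1} = 8 (mod 13).
  v = [10, 3, 3, 2, 8].
Step 2: syndromes of r = [0, 6, 2, 10, 11] (all sums mod 13).
  S_0 = Σ v_i r_i = 10·0 + 3·6 + 3·2 + 2·10 + 8·11 = 132 ≡ 2.
  S_1 = Σ v_i α_i r_i = 10·4·0 + 3·11·6 + 3·5·2 + 2·9·10 + 8·3·11 = 672 ≡ 9.
  α_i^2 mod 13 = [3, 4, 12, 3, 9].
  S_2 = Σ v_i α_i^2 r_i = 10·3·0 + 3·4·6 + 3·12·2 + 2·3·10 + 8·9·11 = 996 ≡ 8.
  S = (2, 9, 8) ≠ 0, so r is not a codeword (an error is present).
Step 3: locate the error. For a single error e at position i, S_ℓ = v_i·e·α_i^ℓ, so α_err = S_1/S_0.
  S_0^{−1} = 2^{−1} = 7 (mod 13), so α_err = 9·7 = 63 ≡ 11 = α_2. Error position i = 2.
  Consistency check: S_2/S_1 = 8·3 = 24 ≡ 11 = α_err ✓ (single-error assumption holds).
Step 4: error magnitude e = S_0/v_2 = S_0·∏_{j≠2}(α_2 − α_j) = 2·9 = 18 ≡ 5 (mod 13).
Step 5: correct position 2: c_2 = r_2 − e = 6 − 5 ≡ 1 (mod 13). Hence c = [0, 1, 2, 10, 11].
  Check: interpolating c through the α_i gives m(x) = 5 + 2·x (degree < 2) with m(α_i) = c_i for every i, so c is indeed a codeword.


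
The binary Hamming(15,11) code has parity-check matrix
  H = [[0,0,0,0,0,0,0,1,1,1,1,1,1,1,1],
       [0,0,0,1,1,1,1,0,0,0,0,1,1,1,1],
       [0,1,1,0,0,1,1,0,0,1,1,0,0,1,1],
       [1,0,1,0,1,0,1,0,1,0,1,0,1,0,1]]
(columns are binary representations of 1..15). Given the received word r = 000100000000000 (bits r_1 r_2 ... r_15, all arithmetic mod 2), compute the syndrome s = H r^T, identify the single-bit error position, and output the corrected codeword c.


s = (0, 1, 0, 0)^T, error position = 4, corrected codeword c = 000000000000000

Compute s = H r^T mod 2 one row at a time:
  s_1 = 0 + 0 + 0 + 0 + 0 + 0 + 0 + 0 = 0 ≡ 0 (mod 2).
  s_2 = 1 + 0 + 0 + 0 + 0 + 0 + 0 + 0 = 1 ≡ 1 (mod 2).
  s_3 = 0 + 0 + 0 + 0 + 0 + 0 + 0 + 0 = 0 ≡ 0 (mod 2).
  s_4 = 0 + 0 + 0 + 0 + 0 + 0 + 0 + 0 = 0 ≡ 0 (mod 2).
s = (0, 1, 0, 0)^T — this equals column 4 of H (binary 0100), so error is at position 4.
Correct: flip bit 4 of r = 000100000000000 to get c = 000000000000000.


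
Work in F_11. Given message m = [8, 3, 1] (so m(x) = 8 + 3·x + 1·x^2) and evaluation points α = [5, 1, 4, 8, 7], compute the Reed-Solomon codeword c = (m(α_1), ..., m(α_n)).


c = [4, 1, 3, 8, 1]

Message polynomial: m(x) = 8 + 3·x + 1·x^2 (mod 11).
For each evaluation point α_i, compute m(α_i) mod 11:
  α_1 = 5: Horner steps 1 → 8 → 4, so m(5) = 4.
  α_2 = 1: Horner steps 1 → 4 → 1, so m(1) = 1.
  α_3 = 4: Horner steps 1 → 7 → 3, so m(4) = 3.
  α_4 = 8: Horner steps 1 → 0 → 8, so m(8) = 8.
  α_5 = 7: Horner steps 1 → 10 → 1, so m(7) = 1.
Codeword c = [4, 1, 3, 8, 1] ∈ F_11^5.


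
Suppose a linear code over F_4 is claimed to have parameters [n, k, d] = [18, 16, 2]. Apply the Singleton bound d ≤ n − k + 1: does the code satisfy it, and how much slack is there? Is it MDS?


Singleton RHS = n − k + 1 = 3, slack = 1, bound satisfied, not MDS.

Singleton bound: d ≤ n − k + 1.
Here n = 18, k = 16, so n − k + 1 = 3.
Given d = 2, check d ≤ 3: YES.
Slack = (n − k + 1) − d = 1.
The code is NOT MDS (slack = 1 > 0).
Description: the claimed parameters are [18, 16, 2]_4; such a code would be non-MDS.


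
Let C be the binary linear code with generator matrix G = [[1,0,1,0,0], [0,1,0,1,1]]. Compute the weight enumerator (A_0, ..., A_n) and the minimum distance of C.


Weight distribution: A_0 = 1, A_2 = 1, A_3 = 1, A_5 = 1. Minimum distance d = 2.

Enumerate all 2^2 = 4 messages m ∈ F_2^2.
For each, compute codeword c = mG in F_2^5, then tally its weight.
  m = 00 → c = 00000, weight = 0.
  m = 10 → c = 10100, weight = 2.
  m = 01 → c = 01011, weight = 3.
  m = 11 → c = 11111, weight = 5.
Tally weights:
  weight 0: 1 codewords.
  weight 2: 1 codewords.
  weight 3: 1 codewords.
  weight 5: 1 codewords.
Minimum distance d = smallest w > 0 with A_w > 0 = 2.
Sanity: Σ A_w = 4 = 2^2 = 4 ✓.


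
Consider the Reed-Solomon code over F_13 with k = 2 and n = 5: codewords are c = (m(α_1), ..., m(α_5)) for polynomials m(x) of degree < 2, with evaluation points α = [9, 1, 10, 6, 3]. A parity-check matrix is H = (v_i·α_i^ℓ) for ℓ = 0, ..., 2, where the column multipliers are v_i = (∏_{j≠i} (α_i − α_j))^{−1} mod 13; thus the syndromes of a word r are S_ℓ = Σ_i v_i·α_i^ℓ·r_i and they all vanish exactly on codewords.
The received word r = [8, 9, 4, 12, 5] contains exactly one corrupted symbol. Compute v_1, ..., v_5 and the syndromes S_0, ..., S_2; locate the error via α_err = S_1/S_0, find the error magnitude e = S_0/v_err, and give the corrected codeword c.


S = (11, 8, 7), error at position 1, error magnitude e = 2, c = [6, 9, 4, 12, 5].

Step 1: column multipliers v_i = (∏_{j≠i}(α_i − α_j))^{−1} mod 13.
  i = 1 (α = 9): (9−1)(9−10)(9−6)(9−3) = 8·(−1)·3·6 = −144 ≡ 12, so v_1 = 12^{−1} = 12 (mod 13).
  i = 2 (α = 1): (1−9)(1−10)(1−6)(1−3) = (−8)·(−9)·(−5)·(−2) = 720 ≡ 5, so v_2 = 5^{−1} = 8 (mod 13).
  i = 3 (α = 10): (10−9)(10−1)(10−6)(10−3) = 1·9·4·7 = 252 ≡ 5, so v_3 = 5^{−1} = 8 (mod 13).
  i = 4 (α = 6): (6−9)(6−1)(6−10)(6−3) = (−3)·5·(−4)·3 = 180 ≡ 11, so v_4 = 11^{−1} = 6 (mod 13).
  i = 5 (α = 3): (3−9)(3−1)(3−10)(3−6) = (−6)·2·(−7)·(−3) = −252 ≡ 8, so v_5 = 8^{−1} = 5 (mod 13).
  v = [12, 8, 8, 6, 5].
Step 2: syndromes of r = [8, 9, 4, 12, 5] (all sums mod 13).
  S_0 = Σ v_i r_i = 12·8 + 8·9 + 8·4 + 6·12 + 5·5 = 297 ≡ 11.
  S_1 = Σ v_i α_i r_i = 12·9·8 + 8·1·9 + 8·10·4 + 6·6·12 + 5·3·5 = 1763 ≡ 8.
  α_i^2 mod 13 = [3, 1, 9, 10, 9].
  S_2 = Σ v_i α_i^2 r_i = 12·3·8 + 8·1·9 + 8·9·4 + 6·10·12 + 5·9·5 = 1593 ≡ 7.
  S = (11, 8, 7) ≠ 0, so r is not a codeword (an error is present).
Step 3: locate the error. For a single error e at position i, S_ℓ = v_i·e·α_i^ℓ, so α_err = S_1/S_0.
  S_0^{−1} = 11^{−1} = 6 (mod 13), so α_err = 8·6 = 48 ≡ 9 = α_1. Error position i = 1.
  Consistency check: S_2/S_1 = 7·5 = 35 ≡ 9 = α_err ✓ (single-error assumption holds).
Step 4: error magnitude e = S_0/v_1 = S_0·∏_{j≠1}(α_1 − α_j) = 11·12 = 132 ≡ 2 (mod 13).
Step 5: correct position 1: c_1 = r_1 − e = 8 − 2 ≡ 6 (mod 13). Hence c = [6, 9, 4, 12, 5].
  Check: interpolating c through the α_i gives m(x) = 11 + 11·x (degree < 2) with m(α_i) = c_i for every i, so c is indeed a codeword.


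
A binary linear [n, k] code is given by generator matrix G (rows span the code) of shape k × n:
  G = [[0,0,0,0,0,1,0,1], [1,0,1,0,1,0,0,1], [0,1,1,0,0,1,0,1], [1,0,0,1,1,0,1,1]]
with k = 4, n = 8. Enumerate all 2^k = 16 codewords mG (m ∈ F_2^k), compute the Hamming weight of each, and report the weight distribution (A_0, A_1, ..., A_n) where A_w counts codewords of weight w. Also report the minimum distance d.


Weight distribution: A_0 = 1, A_2 = 2, A_3 = 2, A_4 = 5, A_5 = 4, A_7 = 2. Minimum distance d = 2.

Enumerate all 2^4 = 16 messages m ∈ F_2^4.
For each, compute codeword c = mG in F_2^8, then tally its weight.
  m = 0000 → c = 00000000, weight = 0.
  m = 1000 → c = 00000101, weight = 2.
  m = 0100 → c = 10101001, weight = 4.
  m = 1100 → c = 10101100, weight = 4.
  m = 0010 → c = 01100101, weight = 4.
  m = 1010 → c = 01100000, weight = 2.
  m = 0110 → c = 11001100, weight = 4.
  m = 1110 → c = 11001001, weight = 4.
  m = 0001 → c = 10011011, weight = 5.
  m = 1001 → c = 10011110, weight = 5.
  m = 0101 → c = 00110010, weight = 3.
  m = 1101 → c = 00110111, weight = 5.
  m = 0011 → c = 11111110, weight = 7.
  m = 1011 → c = 11111011, weight = 7.
  m = 0111 → c = 01010111, weight = 5.
  m = 1111 → c = 01010010, weight = 3.
Tally weights:
  weight 0: 1 codewords.
  weight 2: 2 codewords.
  weight 3: 2 codewords.
  weight 4: 5 codewords.
  weight 5: 4 codewords.
  weight 7: 2 codewords.
Minimum distance d = smallest w > 0 with A_w > 0 = 2.
Sanity: Σ A_w = 16 = 2^4 = 16 ✓.


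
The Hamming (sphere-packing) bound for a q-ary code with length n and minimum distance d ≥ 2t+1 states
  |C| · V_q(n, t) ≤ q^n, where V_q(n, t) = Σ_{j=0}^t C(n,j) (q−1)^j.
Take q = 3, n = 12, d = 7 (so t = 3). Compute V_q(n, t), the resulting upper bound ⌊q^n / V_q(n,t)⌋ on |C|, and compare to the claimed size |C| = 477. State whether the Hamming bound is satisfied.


V_q(n, t) = 2049, q^n = 531441, Hamming bound = 259, |C| = 477 > bound (violated).

Step 1: Compute V_q(n, t) = Σ_{j=0}^3 C(n, j) (q−1)^j.
  j = 0: C(12,0)·(2)^0 = 1·1 = 1.
  j = 1: C(12,1)·(2)^1 = 12·2 = 24.
  j = 2: C(12,2)·(2)^2 = 66·4 = 264.
  j = 3: C(12,3)·(2)^3 = 220·8 = 1760.
  V_q(n, t) = 1 + 24 + 264 + 1760 = 2049.
Step 2: q^n = 3^12 = 531441.
Step 3: Hamming bound ⌊q^n / V_q(n,t)⌋ = ⌊531441/2049⌋ = 259.
Step 4: Compare |C| = 477 to 259: violated.
The claimed |C| lies above the Hamming bound, so no 3-ary code of length 12 with d ≥ 7 can have 477 codewords.


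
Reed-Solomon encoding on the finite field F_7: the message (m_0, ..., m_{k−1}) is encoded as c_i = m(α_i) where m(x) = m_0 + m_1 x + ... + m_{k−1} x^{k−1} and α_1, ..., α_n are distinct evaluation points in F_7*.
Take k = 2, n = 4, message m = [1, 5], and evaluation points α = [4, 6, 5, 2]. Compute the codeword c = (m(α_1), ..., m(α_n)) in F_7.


c = [0, 3, 5, 4]

Message polynomial: m(x) = 1 + 5·x (mod 7).
For each evaluation point α_i, compute m(α_i) mod 7:
  α_1 = 4: Horner steps 5 → 0, so m(4) = 0.
  α_2 = 6: Horner steps 5 → 3, so m(6) = 3.
  α_3 = 5: Horner steps 5 → 5, so m(5) = 5.
  α_4 = 2: Horner steps 5 → 4, so m(2) = 4.
Codeword c = [0, 3, 5, 4] ∈ F_7^4.


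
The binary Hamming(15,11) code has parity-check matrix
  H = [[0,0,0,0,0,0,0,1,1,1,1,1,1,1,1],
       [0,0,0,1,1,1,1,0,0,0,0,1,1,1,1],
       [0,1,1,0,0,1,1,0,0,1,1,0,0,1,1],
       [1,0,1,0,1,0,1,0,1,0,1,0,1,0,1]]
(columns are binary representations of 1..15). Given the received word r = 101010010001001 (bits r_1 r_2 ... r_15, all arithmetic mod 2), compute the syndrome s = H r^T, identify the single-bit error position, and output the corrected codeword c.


s = (1, 1, 0, 0)^T, error position = 12, corrected codeword c = 101010010000001

Compute s = H r^T mod 2 one row at a time:
  s_1 = 1 + 0 + 0 + 0 + 1 + 0 + 0 + 1 = 3 ≡ 1 (mod 2).
  s_2 = 0 + 1 + 0 + 0 + 1 + 0 + 0 + 1 = 3 ≡ 1 (mod 2).
  s_3 = 0 + 1 + 0 + 0 + 0 + 0 + 0 + 1 = 2 ≡ 0 (mod 2).
  s_4 = 1 + 1 + 1 + 0 + 0 + 0 + 0 + 1 = 4 ≡ 0 (mod 2).
s = (1, 1, 0, 0)^T — this equals column 12 of H (binary 1100), so error is at position 12.
Correct: flip bit 12 of r = 101010010001001 to get c = 101010010000001.


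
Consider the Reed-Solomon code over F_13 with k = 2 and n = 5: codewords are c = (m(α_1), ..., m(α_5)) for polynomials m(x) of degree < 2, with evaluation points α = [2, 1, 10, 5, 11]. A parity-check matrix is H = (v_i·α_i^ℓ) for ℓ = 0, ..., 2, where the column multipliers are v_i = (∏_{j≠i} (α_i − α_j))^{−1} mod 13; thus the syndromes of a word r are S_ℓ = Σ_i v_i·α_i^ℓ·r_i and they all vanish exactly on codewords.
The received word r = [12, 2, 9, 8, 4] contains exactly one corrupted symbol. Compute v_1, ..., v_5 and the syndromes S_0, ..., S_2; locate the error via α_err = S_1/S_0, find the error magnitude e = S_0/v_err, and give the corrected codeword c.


S = (3, 6, 12), error at position 1, error magnitude e = 2, c = [10, 2, 9, 8, 4].

Step 1: column multipliers v_i = (∏_{j≠i}(α_i − α_j))^{−1} mod 13.
  i = 1 (α = 2): (2−1)(2−10)(2−5)(2−11) = 1·(−8)·(−3)·(−9) = −216 ≡ 5, so v_1 = 5^{−1} = 8 (mod 13).
  i = 2 (α = 1): (1−2)(1−10)(1−5)(1−11) = (−1)·(−9)·(−4)·(−10) = 360 ≡ 9, so v_2 = 9^{−1} = 3 (mod 13).
  i = 3 (α = 10): (10−2)(10−1)(10−5)(10−11) = 8·9·5·(−1) = −360 ≡ 4, so v_3 = 4^{−1} = 10 (mod 13).
  i = 4 (α = 5): (5−2)(5−1)(5−10)(5−11) = 3·4·(−5)·(−6) = 360 ≡ 9, so v_4 = 9^{−1} = 3 (mod 13).
  i = 5 (α = 11): (11−2)(11−1)(11−10)(11−5) = 9·10·1·6 = 540 ≡ 7, so v_5 = 7^{−1} = 2 (mod 13).
  v = [8, 3, 10, 3, 2].
Step 2: syndromes of r = [12, 2, 9, 8, 4] (all sums mod 13).
  S_0 = Σ v_i r_i = 8·12 + 3·2 + 10·9 + 3·8 + 2·4 = 224 ≡ 3.
  S_1 = Σ v_i α_i r_i = 8·2·12 + 3·1·2 + 10·10·9 + 3·5·8 + 2·11·4 = 1306 ≡ 6.
  α_i^2 mod 13 = [4, 1, 9, 12, 4].
  S_2 = Σ v_i α_i^2 r_i = 8·4·12 + 3·1·2 + 10·9·9 + 3·12·8 + 2·4·4 = 1520 ≡ 12.
  S = (3, 6, 12) ≠ 0, so r is not a codeword (an error is present).
Step 3: locate the error. For a single error e at position i, S_ℓ = v_i·e·α_i^ℓ, so α_err = S_1/S_0.
  S_0^{−1} = 3^{−1} = 9 (mod 13), so α_err = 6·9 = 54 ≡ 2 = α_1. Error position i = 1.
  Consistency check: S_2/S_1 = 12·11 = 132 ≡ 2 = α_err ✓ (single-error assumption holds).
Step 4: error magnitude e = S_0/v_1 = S_0·∏_{j≠1}(α_1 − α_j) = 3·5 = 15 ≡ 2 (mod 13).
Step 5: correct position 1: c_1 = r_1 − e = 12 − 2 ≡ 10 (mod 13). Hence c = [10, 2, 9, 8, 4].
  Check: interpolating c through the α_i gives m(x) = 7 + 8·x (degree < 2) with m(α_i) = c_i for every i, so c is indeed a codeword.


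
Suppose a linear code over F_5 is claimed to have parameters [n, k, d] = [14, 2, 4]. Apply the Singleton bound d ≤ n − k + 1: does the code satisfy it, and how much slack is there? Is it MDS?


Singleton RHS = n − k + 1 = 13, slack = 9, bound satisfied, not MDS.

Singleton bound: d ≤ n − k + 1.
Here n = 14, k = 2, so n − k + 1 = 13.
Given d = 4, check d ≤ 13: YES.
Slack = (n − k + 1) − d = 9.
The code is NOT MDS (slack = 9 > 0).
Description: the claimed parameters are [14, 2, 4]_5; such a code would be non-MDS.


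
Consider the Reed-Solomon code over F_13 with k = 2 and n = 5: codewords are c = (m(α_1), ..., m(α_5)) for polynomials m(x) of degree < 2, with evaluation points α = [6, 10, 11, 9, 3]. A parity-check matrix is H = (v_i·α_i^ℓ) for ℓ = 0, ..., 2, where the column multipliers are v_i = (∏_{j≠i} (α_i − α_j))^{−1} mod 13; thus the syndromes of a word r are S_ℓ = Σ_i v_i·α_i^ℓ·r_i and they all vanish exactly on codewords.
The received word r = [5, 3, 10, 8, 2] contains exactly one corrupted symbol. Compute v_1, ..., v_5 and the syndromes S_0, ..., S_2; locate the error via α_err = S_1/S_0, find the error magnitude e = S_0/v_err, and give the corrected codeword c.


S = (3, 4, 1), error at position 2, error magnitude e = 7, c = [5, 9, 10, 8, 2].

Step 1: column multipliers v_i = (∏_{j≠i}(α_i − α_j))^{−1} mod 13.
  i = 1 (α = 6): (6−10)(6−11)(6−9)(6−3) = (−4)·(−5)·(−3)·3 = −180 ≡ 2, so v_1 = 2^{−1} = 7 (mod 13).
  i = 2 (α = 10): (10−6)(10−11)(10−9)(10−3) = 4·(−1)·1·7 = −28 ≡ 11, so v_2 = 11^{−1} = 6 (mod 13).
  i = 3 (α = 11): (11−6)(11−10)(11−9)(11−3) = 5·1·2·8 = 80 ≡ 2, so v_3 = 2^{−1} = 7 (mod 13).
  i = 4 (α = 9): (9−6)(9−10)(9−11)(9−3) = 3·(−1)·(−2)·6 = 36 ≡ 10, so v_4 = 10^{−1} = 4 (mod 13).
  i = 5 (α = 3): (3−6)(3−10)(3−11)(3−9) = (−3)·(−7)·(−8)·(−6) = 1008 ≡ 7, so v_5 = 7^{−1} = 2 (mod 13).
  v = [7, 6, 7, 4, 2].
Step 2: syndromes of r = [5, 3, 10, 8, 2] (all sums mod 13).
  S_0 = Σ v_i r_i = 7·5 + 6·3 + 7·10 + 4·8 + 2·2 = 159 ≡ 3.
  S_1 = Σ v_i α_i r_i = 7·6·5 + 6·10·3 + 7·11·10 + 4·9·8 + 2·3·2 = 1460 ≡ 4.
  α_i^2 mod 13 = [10, 9, 4, 3, 9].
  S_2 = Σ v_i α_i^2 r_i = 7·10·5 + 6·9·3 + 7·4·10 + 4·3·8 + 2·9·2 = 924 ≡ 1.
  S = (3, 4, 1) ≠ 0, so r is not a codeword (an error is present).
Step 3: locate the error. For a single error e at position i, S_ℓ = v_i·e·α_i^ℓ, so α_err = S_1/S_0.
  S_0^{−1} = 3^{−1} = 9 (mod 13), so α_err = 4·9 = 36 ≡ 10 = α_2. Error position i = 2.
  Consistency check: S_2/S_1 = 1·10 = 10 ≡ 10 = α_err ✓ (single-error assumption holds).
Step 4: error magnitude e = S_0/v_2 = S_0·∏_{j≠2}(α_2 − α_j) = 3·11 = 33 ≡ 7 (mod 13).
Step 5: correct position 2: c_2 = r_2 − e = 3 − 7 ≡ 9 (mod 13). Hence c = [5, 9, 10, 8, 2].
  Check: interpolating c through the α_i gives m(x) = 12 + 1·x (degree < 2) with m(α_i) = c_i for every i, so c is indeed a codeword.
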